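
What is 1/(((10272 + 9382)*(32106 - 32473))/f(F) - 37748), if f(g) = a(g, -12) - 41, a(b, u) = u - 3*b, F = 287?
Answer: -457/13644327 ≈ -3.3494e-5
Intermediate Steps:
f(g) = -53 - 3*g (f(g) = (-12 - 3*g) - 41 = -53 - 3*g)
1/(((10272 + 9382)*(32106 - 32473))/f(F) - 37748) = 1/(((10272 + 9382)*(32106 - 32473))/(-53 - 3*287) - 37748) = 1/((19654*(-367))/(-53 - 861) - 37748) = 1/(-7213018/(-914) - 37748) = 1/(-7213018*(-1/914) - 37748) = 1/(3606509/457 - 37748) = 1/(-13644327/457) = -457/13644327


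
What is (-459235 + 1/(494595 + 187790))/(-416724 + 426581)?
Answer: -313375075474/6726268945 ≈ -46.590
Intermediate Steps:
(-459235 + 1/(494595 + 187790))/(-416724 + 426581) = (-459235 + 1/682385)/9857 = (-459235 + 1/682385)*(1/9857) = -313375075474/682385*1/9857 = -313375075474/6726268945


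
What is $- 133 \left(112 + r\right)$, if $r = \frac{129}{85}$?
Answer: $- \frac{1283317}{85} \approx -15098.0$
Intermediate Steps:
$r = \frac{129}{85}$ ($r = 129 \cdot \frac{1}{85} = \frac{129}{85} \approx 1.5176$)
$- 133 \left(112 + r\right) = - 133 \left(112 + \frac{129}{85}\right) = \left(-133\right) \frac{9649}{85} = - \frac{1283317}{85}$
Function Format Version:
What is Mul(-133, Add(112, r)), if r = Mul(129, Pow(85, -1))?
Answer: Rational(-1283317, 85) ≈ -15098.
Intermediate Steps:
r = Rational(129, 85) (r = Mul(129, Rational(1, 85)) = Rational(129, 85) ≈ 1.5176)
Mul(-133, Add(112, r)) = Mul(-133, Add(112, Rational(129, 85))) = Mul(-133, Rational(9649, 85)) = Rational(-1283317, 85)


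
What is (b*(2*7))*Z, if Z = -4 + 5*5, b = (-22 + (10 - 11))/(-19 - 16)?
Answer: 966/5 ≈ 193.20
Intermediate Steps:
b = 23/35 (b = (-22 - 1)/(-35) = -23*(-1/35) = 23/35 ≈ 0.65714)
Z = 21 (Z = -4 + 25 = 21)
(b*(2*7))*Z = (23*(2*7)/35)*21 = ((23/35)*14)*21 = (46/5)*21 = 966/5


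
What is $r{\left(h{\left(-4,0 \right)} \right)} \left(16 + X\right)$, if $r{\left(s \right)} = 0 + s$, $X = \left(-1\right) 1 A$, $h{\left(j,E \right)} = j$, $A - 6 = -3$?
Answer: $-52$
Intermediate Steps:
$A = 3$ ($A = 6 - 3 = 3$)
$X = -3$ ($X = \left(-1\right) 1 \cdot 3 = \left(-1\right) 3 = -3$)
$r{\left(s \right)} = s$
$r{\left(h{\left(-4,0 \right)} \right)} \left(16 + X\right) = - 4 \left(16 - 3\right) = \left(-4\right) 13 = -52$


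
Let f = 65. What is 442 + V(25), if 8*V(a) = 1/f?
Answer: 229841/520 ≈ 442.00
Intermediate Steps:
V(a) = 1/520 (V(a) = (⅛)/65 = (⅛)*(1/65) = 1/520)
442 + V(25) = 442 + 1/520 = 229841/520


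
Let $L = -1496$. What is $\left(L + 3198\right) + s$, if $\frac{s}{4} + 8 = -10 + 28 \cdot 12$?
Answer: $2974$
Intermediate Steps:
$s = 1272$ ($s = -32 + 4 \left(-10 + 28 \cdot 12\right) = -32 + 4 \left(-10 + 336\right) = -32 + 4 \cdot 326 = -32 + 1304 = 1272$)
$\left(L + 3198\right) + s = \left(-1496 + 3198\right) + 1272 = 1702 + 1272 = 2974$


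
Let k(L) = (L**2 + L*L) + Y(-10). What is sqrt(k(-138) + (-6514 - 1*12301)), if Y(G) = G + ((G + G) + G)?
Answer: 3*sqrt(2137) ≈ 138.68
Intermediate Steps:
Y(G) = 4*G (Y(G) = G + (2*G + G) = G + 3*G = 4*G)
k(L) = -40 + 2*L**2 (k(L) = (L**2 + L*L) + 4*(-10) = (L**2 + L**2) - 40 = 2*L**2 - 40 = -40 + 2*L**2)
sqrt(k(-138) + (-6514 - 1*12301)) = sqrt((-40 + 2*(-138)**2) + (-6514 - 1*12301)) = sqrt((-40 + 2*19044) + (-6514 - 12301)) = sqrt((-40 + 38088) - 18815) = sqrt(38048 - 18815) = sqrt(19233) = 3*sqrt(2137)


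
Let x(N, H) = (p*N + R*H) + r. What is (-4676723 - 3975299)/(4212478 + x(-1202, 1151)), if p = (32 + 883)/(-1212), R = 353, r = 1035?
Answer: -1747708444/933386137 ≈ -1.8724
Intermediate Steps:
p = -305/404 (p = 915*(-1/1212) = -305/404 ≈ -0.75495)
x(N, H) = 1035 + 353*H - 305*N/404 (x(N, H) = (-305*N/404 + 353*H) + 1035 = (353*H - 305*N/404) + 1035 = 1035 + 353*H - 305*N/404)
(-4676723 - 3975299)/(4212478 + x(-1202, 1151)) = (-4676723 - 3975299)/(4212478 + (1035 + 353*1151 - 305/404*(-1202))) = -8652022/(4212478 + (1035 + 406303 + 183305/202)) = -8652022/(4212478 + 82465581/202) = -8652022/933386137/202 = -8652022*202/933386137 = -1747708444/933386137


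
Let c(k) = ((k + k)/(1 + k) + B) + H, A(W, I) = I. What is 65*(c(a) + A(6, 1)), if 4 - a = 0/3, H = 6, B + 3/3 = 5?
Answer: 819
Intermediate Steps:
B = 4 (B = -1 + 5 = 4)
a = 4 (a = 4 - 0/3 = 4 - 1*0 = 4 + 0 = 4)
c(k) = 10 + 2*k/(1 + k) (c(k) = ((k + k)/(1 + k) + 4) + 6 = ((2*k)/(1 + k) + 4) + 6 = (2*k/(1 + k) + 4) + 6 = (4 + 2*k/(1 + k)) + 6 = 10 + 2*k/(1 + k))
65*(c(a) + A(6, 1)) = 65*(2*(5 + 6*4)/(1 + 4) + 1) = 65*(2*(5 + 24)/5 + 1) = 65*(2*(1/5)*29 + 1) = 65*(58/5 + 1) = 65*(63/5) = 819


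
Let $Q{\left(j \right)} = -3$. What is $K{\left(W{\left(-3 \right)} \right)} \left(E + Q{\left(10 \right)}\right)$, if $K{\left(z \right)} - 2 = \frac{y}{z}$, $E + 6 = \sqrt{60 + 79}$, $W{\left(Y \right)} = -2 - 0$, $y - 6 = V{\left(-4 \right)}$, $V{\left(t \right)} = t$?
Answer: $-9 + \sqrt{139} \approx 2.7898$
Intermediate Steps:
$y = 2$ ($y = 6 - 4 = 2$)
$W{\left(Y \right)} = -2$ ($W{\left(Y \right)} = -2 + 0 = -2$)
$E = -6 + \sqrt{139}$ ($E = -6 + \sqrt{60 + 79} = -6 + \sqrt{139} \approx 5.7898$)
$K{\left(z \right)} = 2 + \frac{2}{z}$
$K{\left(W{\left(-3 \right)} \right)} \left(E + Q{\left(10 \right)}\right) = \left(2 + \frac{2}{-2}\right) \left(\left(-6 + \sqrt{139}\right) - 3\right) = \left(2 + 2 \left(- \frac{1}{2}\right)\right) \left(-9 + \sqrt{139}\right) = \left(2 - 1\right) \left(-9 + \sqrt{139}\right) = 1 \left(-9 + \sqrt{139}\right) = -9 + \sqrt{139}$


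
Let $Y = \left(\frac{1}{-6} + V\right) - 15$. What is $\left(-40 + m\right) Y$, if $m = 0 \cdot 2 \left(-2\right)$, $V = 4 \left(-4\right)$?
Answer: $\frac{3740}{3} \approx 1246.7$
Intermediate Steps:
$V = -16$
$Y = - \frac{187}{6}$ ($Y = \left(\frac{1}{-6} - 16\right) - 15 = \left(- \frac{1}{6} - 16\right) - 15 = - \frac{97}{6} - 15 = - \frac{187}{6} \approx -31.167$)
$m = 0$ ($m = 0 \left(-2\right) = 0$)
$\left(-40 + m\right) Y = \left(-40 + 0\right) \left(- \frac{187}{6}\right) = \left(-40\right) \left(- \frac{187}{6}\right) = \frac{3740}{3}$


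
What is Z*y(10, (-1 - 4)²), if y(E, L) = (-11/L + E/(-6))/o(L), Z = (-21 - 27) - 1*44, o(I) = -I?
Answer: -14536/1875 ≈ -7.7525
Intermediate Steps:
Z = -92 (Z = -48 - 44 = -92)
y(E, L) = -(-11/L - E/6)/L (y(E, L) = (-11/L + E/(-6))/((-L)) = (-11/L + E*(-⅙))*(-1/L) = (-11/L - E/6)*(-1/L) = -(-11/L - E/6)/L)
Z*y(10, (-1 - 4)²) = -46*(66 + 10*(-1 - 4)²)/(3*((-1 - 4)²)²) = -46*(66 + 10*(-5)²)/(3*((-5)²)²) = -46*(66 + 10*25)/(3*25²) = -46*(66 + 250)/(3*625) = -46*316/(3*625) = -92*158/1875 = -14536/1875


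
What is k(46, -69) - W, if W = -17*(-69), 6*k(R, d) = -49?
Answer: -7087/6 ≈ -1181.2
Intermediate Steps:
k(R, d) = -49/6 (k(R, d) = (⅙)*(-49) = -49/6)
W = 1173
k(46, -69) - W = -49/6 - 1*1173 = -49/6 - 1173 = -7087/6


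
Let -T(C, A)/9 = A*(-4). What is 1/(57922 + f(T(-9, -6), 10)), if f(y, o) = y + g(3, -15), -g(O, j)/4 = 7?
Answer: 1/57678 ≈ 1.7338e-5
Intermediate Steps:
g(O, j) = -28 (g(O, j) = -4*7 = -28)
T(C, A) = 36*A (T(C, A) = -9*A*(-4) = -(-36)*A = 36*A)
f(y, o) = -28 + y (f(y, o) = y - 28 = -28 + y)
1/(57922 + f(T(-9, -6), 10)) = 1/(57922 + (-28 + 36*(-6))) = 1/(57922 + (-28 - 216)) = 1/(57922 - 244) = 1/57678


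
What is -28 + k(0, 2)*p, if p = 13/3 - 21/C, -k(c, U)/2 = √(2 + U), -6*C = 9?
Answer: -304/3 ≈ -101.33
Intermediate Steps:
C = -3/2 (C = -⅙*9 = -3/2 ≈ -1.5000)
k(c, U) = -2*√(2 + U)
p = 55/3 (p = 13/3 - 21/(-3/2) = 13*(⅓) - 21*(-⅔) = 13/3 + 14 = 55/3 ≈ 18.333)
-28 + k(0, 2)*p = -28 - 2*√(2 + 2)*(55/3) = -28 - 2*√4*(55/3) = -28 - 2*2*(55/3) = -28 - 4*55/3 = -28 - 220/3 = -304/3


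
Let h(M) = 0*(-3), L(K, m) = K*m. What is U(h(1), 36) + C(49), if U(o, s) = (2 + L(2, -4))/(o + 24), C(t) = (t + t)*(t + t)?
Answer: 38415/4 ≈ 9603.8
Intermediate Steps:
h(M) = 0
C(t) = 4*t**2 (C(t) = (2*t)*(2*t) = 4*t**2)
U(o, s) = -6/(24 + o) (U(o, s) = (2 + 2*(-4))/(o + 24) = (2 - 8)/(24 + o) = -6/(24 + o))
U(h(1), 36) + C(49) = -6/(24 + 0) + 4*49**2 = -6/24 + 4*2401 = -6*1/24 + 9604 = -1/4 + 9604 = 38415/4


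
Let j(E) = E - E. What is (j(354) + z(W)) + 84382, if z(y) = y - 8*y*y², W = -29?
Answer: 279465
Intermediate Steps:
j(E) = 0
z(y) = y - 8*y³
(j(354) + z(W)) + 84382 = (0 + (-29 - 8*(-29)³)) + 84382 = (0 + (-29 - 8*(-24389))) + 84382 = (0 + (-29 + 195112)) + 84382 = (0 + 195083) + 84382 = 195083 + 84382 = 279465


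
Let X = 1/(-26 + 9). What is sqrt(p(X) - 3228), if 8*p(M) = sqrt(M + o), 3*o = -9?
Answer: sqrt(-3731568 + 17*I*sqrt(221))/34 ≈ 0.0019239 + 56.815*I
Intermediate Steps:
o = -3 (o = (1/3)*(-9) = -3)
X = -1/17 (X = 1/(-17) = -1/17 ≈ -0.058824)
p(M) = sqrt(-3 + M)/8 (p(M) = sqrt(M - 3)/8 = sqrt(-3 + M)/8)
sqrt(p(X) - 3228) = sqrt(sqrt(-3 - 1/17)/8 - 3228) = sqrt(sqrt(-52/17)/8 - 3228) = sqrt((2*I*sqrt(221)/17)/8 - 3228) = sqrt(I*sqrt(221)/68 - 3228) = sqrt(-3228 + I*sqrt(221)/68)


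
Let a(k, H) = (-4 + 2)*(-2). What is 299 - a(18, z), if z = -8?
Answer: 295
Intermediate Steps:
a(k, H) = 4 (a(k, H) = -2*(-2) = 4)
299 - a(18, z) = 299 - 1*4 = 299 - 4 = 295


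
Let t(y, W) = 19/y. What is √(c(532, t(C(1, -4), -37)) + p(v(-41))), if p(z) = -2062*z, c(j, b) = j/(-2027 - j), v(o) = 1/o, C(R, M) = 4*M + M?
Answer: √551333187474/104919 ≈ 7.0771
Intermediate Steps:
C(R, M) = 5*M
√(c(532, t(C(1, -4), -37)) + p(v(-41))) = √(-1*532/(2027 + 532) - 2062/(-41)) = √(-1*532/2559 - 2062*(-1/41)) = √(-1*532*1/2559 + 2062/41) = √(-532/2559 + 2062/41) = √(5254846/104919) = √551333187474/104919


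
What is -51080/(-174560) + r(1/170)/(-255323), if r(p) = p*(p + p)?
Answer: 2355692975793/8050308657700 ≈ 0.29262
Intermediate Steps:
r(p) = 2*p² (r(p) = p*(2*p) = 2*p²)
-51080/(-174560) + r(1/170)/(-255323) = -51080/(-174560) + (2*(1/170)²)/(-255323) = -51080*(-1/174560) + (2*(1/170)²)*(-1/255323) = 1277/4364 + (2*(1/28900))*(-1/255323) = 1277/4364 + (1/14450)*(-1/255323) = 1277/4364 - 1/3689417350 = 2355692975793/8050308657700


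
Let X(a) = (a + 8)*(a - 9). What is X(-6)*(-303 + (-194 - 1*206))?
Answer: 21090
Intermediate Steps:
X(a) = (-9 + a)*(8 + a) (X(a) = (8 + a)*(-9 + a) = (-9 + a)*(8 + a))
X(-6)*(-303 + (-194 - 1*206)) = (-72 + (-6)² - 1*(-6))*(-303 + (-194 - 1*206)) = (-72 + 36 + 6)*(-303 + (-194 - 206)) = -30*(-303 - 400) = -30*(-703) = 21090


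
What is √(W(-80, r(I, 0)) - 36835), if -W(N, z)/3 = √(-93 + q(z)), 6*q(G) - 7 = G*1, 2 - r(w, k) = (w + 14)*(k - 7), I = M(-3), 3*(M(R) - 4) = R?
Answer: √(-36835 - I*√645) ≈ 0.0662 - 191.92*I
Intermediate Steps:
M(R) = 4 + R/3
I = 3 (I = 4 + (⅓)*(-3) = 4 - 1 = 3)
r(w, k) = 2 - (-7 + k)*(14 + w) (r(w, k) = 2 - (w + 14)*(k - 7) = 2 - (14 + w)*(-7 + k) = 2 - (-7 + k)*(14 + w))
q(G) = 7/6 + G/6 (q(G) = 7/6 + (G*1)/6 = 7/6 + G/6)
W(N, z) = -3*√(-551/6 + z/6) (W(N, z) = -3*√(-93 + (7/6 + z/6)) = -3*√(-551/6 + z/6))
√(W(-80, r(I, 0)) - 36835) = √(-√(-3306 + 6*(100 - 14*0 + 7*3 - 1*0*3))/2 - 36835) = √(-√(-3306 + 6*(100 + 0 + 21 + 0))/2 - 36835) = √(-√(-3306 + 6*121)/2 - 36835) = √(-√(-3306 + 726)/2 - 36835) = √(-I*√645 - 36835) = √(-36835 - I*√645)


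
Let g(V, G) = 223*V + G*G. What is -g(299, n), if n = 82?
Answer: -73401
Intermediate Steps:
g(V, G) = G² + 223*V (g(V, G) = 223*V + G² = G² + 223*V)
-g(299, n) = -(82² + 223*299) = -(6724 + 66677) = -1*73401 = -73401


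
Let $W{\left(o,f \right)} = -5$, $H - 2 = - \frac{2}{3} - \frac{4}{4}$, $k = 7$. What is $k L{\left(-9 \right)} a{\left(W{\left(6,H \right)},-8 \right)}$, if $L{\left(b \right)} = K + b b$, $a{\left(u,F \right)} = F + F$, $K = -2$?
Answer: $-8848$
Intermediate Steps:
$H = \frac{1}{3}$ ($H = 2 - \left(1 + \frac{2}{3}\right) = 2 - \frac{5}{3} = \frac{1}{3} \approx 0.33333$)
$a{\left(u,F \right)} = 2 F$
$L{\left(b \right)} = -2 + b^{2}$ ($L{\left(b \right)} = -2 + b b = -2 + b^{2}$)
$k L{\left(-9 \right)} a{\left(W{\left(6,H \right)},-8 \right)} = 7 \left(-2 + \left(-9\right)^{2}\right) 2 \left(-8\right) = 7 \left(-2 + 81\right) \left(-16\right) = 7 \cdot 79 \left(-16\right) = 553 \left(-16\right) = -8848$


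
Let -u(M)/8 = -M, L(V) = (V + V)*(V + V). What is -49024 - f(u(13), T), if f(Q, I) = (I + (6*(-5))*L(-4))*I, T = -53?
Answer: -153593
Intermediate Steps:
L(V) = 4*V² (L(V) = (2*V)*(2*V) = 4*V²)
u(M) = 8*M (u(M) = -(-8)*M = 8*M)
f(Q, I) = I*(-1920 + I) (f(Q, I) = (I + (6*(-5))*(4*(-4)²))*I = (I - 120*16)*I = (I - 30*64)*I = (I - 1920)*I = (-1920 + I)*I = I*(-1920 + I))
-49024 - f(u(13), T) = -49024 - (-53)*(-1920 - 53) = -49024 - (-53)*(-1973) = -49024 - 1*104569 = -49024 - 104569 = -153593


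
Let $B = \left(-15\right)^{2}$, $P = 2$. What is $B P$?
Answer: $450$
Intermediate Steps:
$B = 225$
$B P = 225 \cdot 2 = 450$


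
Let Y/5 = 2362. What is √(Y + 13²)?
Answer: 33*√11 ≈ 109.45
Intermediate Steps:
Y = 11810 (Y = 5*2362 = 11810)
√(Y + 13²) = √(11810 + 13²) = √(11810 + 169) = √11979 = 33*√11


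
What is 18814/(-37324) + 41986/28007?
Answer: 74297269/74666662 ≈ 0.99505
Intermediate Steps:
18814/(-37324) + 41986/28007 = 18814*(-1/37324) + 41986*(1/28007) = -9407/18662 + 5998/4001 = 74297269/74666662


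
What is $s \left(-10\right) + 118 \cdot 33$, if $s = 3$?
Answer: $3864$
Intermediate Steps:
$s \left(-10\right) + 118 \cdot 33 = 3 \left(-10\right) + 118 \cdot 33 = -30 + 3894 = 3864$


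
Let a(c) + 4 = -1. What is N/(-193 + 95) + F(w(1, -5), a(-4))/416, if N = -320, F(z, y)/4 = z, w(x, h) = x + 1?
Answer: 8369/2548 ≈ 3.2845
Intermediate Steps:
w(x, h) = 1 + x
a(c) = -5 (a(c) = -4 - 1 = -5)
F(z, y) = 4*z
N/(-193 + 95) + F(w(1, -5), a(-4))/416 = -320/(-193 + 95) + (4*(1 + 1))/416 = -320/(-98) + (4*2)*(1/416) = -320*(-1/98) + 8*(1/416) = 160/49 + 1/52 = 8369/2548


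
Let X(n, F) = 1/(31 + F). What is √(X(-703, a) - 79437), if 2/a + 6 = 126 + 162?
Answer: I*√379597176339/2186 ≈ 281.85*I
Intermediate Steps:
a = 1/141 (a = 2/(-6 + (126 + 162)) = 2/(-6 + 288) = 2/282 = 2*(1/282) = 1/141 ≈ 0.0070922)
√(X(-703, a) - 79437) = √(1/(31 + 1/141) - 79437) = √(1/(4372/141) - 79437) = √(141/4372 - 79437) = √(-347298423/4372) = I*√379597176339/2186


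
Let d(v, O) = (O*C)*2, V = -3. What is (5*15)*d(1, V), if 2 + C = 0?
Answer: 900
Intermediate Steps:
C = -2 (C = -2 + 0 = -2)
d(v, O) = -4*O (d(v, O) = (O*(-2))*2 = -2*O*2 = -4*O)
(5*15)*d(1, V) = (5*15)*(-4*(-3)) = 75*12 = 900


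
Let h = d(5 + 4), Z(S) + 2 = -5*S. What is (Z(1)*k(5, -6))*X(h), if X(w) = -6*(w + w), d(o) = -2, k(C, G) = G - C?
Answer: 1848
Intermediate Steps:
Z(S) = -2 - 5*S
h = -2
X(w) = -12*w
(Z(1)*k(5, -6))*X(h) = ((-2 - 5*1)*(-6 - 1*5))*(-12*(-2)) = ((-2 - 5)*(-6 - 5))*24 = -7*(-11)*24 = 77*24 = 1848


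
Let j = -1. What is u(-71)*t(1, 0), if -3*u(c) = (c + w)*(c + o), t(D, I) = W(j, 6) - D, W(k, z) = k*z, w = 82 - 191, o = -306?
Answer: 158340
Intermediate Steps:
w = -109
t(D, I) = -6 - D (t(D, I) = -1*6 - D = -6 - D)
u(c) = -(-306 + c)*(-109 + c)/3 (u(c) = -(c - 109)*(c - 306)/3 = -(-109 + c)*(-306 + c)/3 = -(-306 + c)*(-109 + c)/3)
u(-71)*t(1, 0) = (-11118 - 1/3*(-71)**2 + (415/3)*(-71))*(-6 - 1*1) = (-11118 - 1/3*5041 - 29465/3)*(-6 - 1) = (-11118 - 5041/3 - 29465/3)*(-7) = -22620*(-7) = 158340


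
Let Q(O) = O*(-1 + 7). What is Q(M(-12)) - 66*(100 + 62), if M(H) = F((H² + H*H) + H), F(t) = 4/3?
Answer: -10684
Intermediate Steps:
F(t) = 4/3 (F(t) = 4*(⅓) = 4/3)
M(H) = 4/3
Q(O) = 6*O (Q(O) = O*6 = 6*O)
Q(M(-12)) - 66*(100 + 62) = 6*(4/3) - 66*(100 + 62) = 8 - 66*162 = 8 - 1*10692 = 8 - 10692 = -10684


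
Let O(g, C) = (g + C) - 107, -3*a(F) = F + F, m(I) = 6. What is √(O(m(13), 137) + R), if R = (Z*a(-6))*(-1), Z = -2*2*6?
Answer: 2*√33 ≈ 11.489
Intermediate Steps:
a(F) = -2*F/3 (a(F) = -(F + F)/3 = -2*F/3)
Z = -24 (Z = -4*6 = -24)
O(g, C) = -107 + C + g (O(g, C) = (C + g) - 107 = -107 + C + g)
R = 96 (R = -(-16)*(-6)*(-1) = -24*4*(-1) = -96*(-1) = 96)
√(O(m(13), 137) + R) = √((-107 + 137 + 6) + 96) = √(36 + 96) = √132 = 2*√33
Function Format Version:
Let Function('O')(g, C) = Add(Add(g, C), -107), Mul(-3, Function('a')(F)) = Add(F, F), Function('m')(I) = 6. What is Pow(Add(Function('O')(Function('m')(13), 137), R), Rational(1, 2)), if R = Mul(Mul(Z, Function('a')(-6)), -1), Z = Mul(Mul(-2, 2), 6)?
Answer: Mul(2, Pow(33, Rational(1, 2))) ≈ 11.489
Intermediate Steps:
Function('a')(F) = Mul(Rational(-2, 3), F) (Function('a')(F) = Mul(Rational(-1, 3), Add(F, F)) = Mul(Rational(-1, 3), Mul(2, F)) = Mul(Rational(-2, 3), F))
Z = -24 (Z = Mul(-4, 6) = -24)
Function('O')(g, C) = Add(-107, C, g) (Function('O')(g, C) = Add(Add(C, g), -107) = Add(-107, C, g))
R = 96 (R = Mul(Mul(-24, Mul(Rational(-2, 3), -6)), -1) = Mul(Mul(-24, 4), -1) = Mul(-96, -1) = 96)
Pow(Add(Function('O')(Function('m')(13), 137), R), Rational(1, 2)) = Pow(Add(Add(-107, 137, 6), 96), Rational(1, 2)) = Pow(Add(36, 96), Rational(1, 2)) = Pow(132, Rational(1, 2)) = Mul(2, Pow(33, Rational(1, 2)))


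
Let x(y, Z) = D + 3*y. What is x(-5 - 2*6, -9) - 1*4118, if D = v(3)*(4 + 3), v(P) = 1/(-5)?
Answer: -20852/5 ≈ -4170.4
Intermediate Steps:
v(P) = -⅕
D = -7/5 (D = -(4 + 3)/5 = -⅕*7 = -7/5 ≈ -1.4000)
x(y, Z) = -7/5 + 3*y
x(-5 - 2*6, -9) - 1*4118 = (-7/5 + 3*(-5 - 2*6)) - 1*4118 = (-7/5 + 3*(-5 - 12)) - 4118 = (-7/5 + 3*(-17)) - 4118 = (-7/5 - 51) - 4118 = -262/5 - 4118 = -20852/5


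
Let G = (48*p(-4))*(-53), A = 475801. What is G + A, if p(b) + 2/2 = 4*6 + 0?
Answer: 417289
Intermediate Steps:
p(b) = 23 (p(b) = -1 + (4*6 + 0) = -1 + (24 + 0) = -1 + 24 = 23)
G = -58512 (G = (48*23)*(-53) = 1104*(-53) = -58512)
G + A = -58512 + 475801 = 417289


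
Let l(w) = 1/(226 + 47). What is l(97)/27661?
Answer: 1/7551453 ≈ 1.3242e-7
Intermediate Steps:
l(w) = 1/273
l(97)/27661 = (1/273)/27661 = (1/273)*(1/27661) = 1/7551453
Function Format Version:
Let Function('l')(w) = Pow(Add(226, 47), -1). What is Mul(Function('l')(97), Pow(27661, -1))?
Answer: Rational(1, 7551453) ≈ 1.3242e-7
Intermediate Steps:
Function('l')(w) = Rational(1, 273) (Function('l')(w) = Pow(273, -1) = Rational(1, 273))
Mul(Function('l')(97), Pow(27661, -1)) = Mul(Rational(1, 273), Pow(27661, -1)) = Mul(Rational(1, 273), Rational(1, 27661)) = Rational(1, 7551453)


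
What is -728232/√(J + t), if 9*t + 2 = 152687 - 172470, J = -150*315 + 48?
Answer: 728232*I*√444603/148201 ≈ 3276.5*I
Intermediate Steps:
J = -47202 (J = -47250 + 48 = -47202)
t = -6595/3 (t = -2/9 + (152687 - 172470)/9 = -2/9 + (⅑)*(-19783) = -2/9 - 19783/9 = -6595/3 ≈ -2198.3)
-728232/√(J + t) = -728232/√(-47202 - 6595/3) = -728232*(-I*√444603/148201) = -(-728232)*I*√444603/148201 = 728232*I*√444603/148201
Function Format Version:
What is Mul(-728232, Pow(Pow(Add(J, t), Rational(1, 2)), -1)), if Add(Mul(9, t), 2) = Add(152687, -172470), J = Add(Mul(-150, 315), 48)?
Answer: Mul(Rational(728232, 148201), I, Pow(444603, Rational(1, 2))) ≈ Mul(3276.5, I)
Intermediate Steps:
J = -47202 (J = Add(-47250, 48) = -47202)
t = Rational(-6595, 3) (t = Add(Rational(-2, 9), Mul(Rational(1, 9), Add(152687, -172470))) = Add(Rational(-2, 9), Mul(Rational(1, 9), -19783)) = Add(Rational(-2, 9), Rational(-19783, 9)) = Rational(-6595, 3) ≈ -2198.3)
Mul(-728232, Pow(Pow(Add(J, t), Rational(1, 2)), -1)) = Mul(-728232, Pow(Pow(Add(-47202, Rational(-6595, 3)), Rational(1, 2)), -1)) = Mul(-728232, Pow(Pow(Rational(-148201, 3), Rational(1, 2)), -1)) = Mul(-728232, Pow(Mul(Rational(1, 3), I, Pow(444603, Rational(1, 2))), -1)) = Mul(-728232, Mul(Rational(-1, 148201), I, Pow(444603, Rational(1, 2)))) = Mul(Rational(728232, 148201), I, Pow(444603, Rational(1, 2)))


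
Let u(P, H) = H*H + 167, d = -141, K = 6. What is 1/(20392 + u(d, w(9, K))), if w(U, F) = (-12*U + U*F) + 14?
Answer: 1/22159 ≈ 4.5128e-5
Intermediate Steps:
w(U, F) = 14 - 12*U + F*U (w(U, F) = (-12*U + F*U) + 14 = 14 - 12*U + F*U)
u(P, H) = 167 + H² (u(P, H) = H² + 167 = 167 + H²)
1/(20392 + u(d, w(9, K))) = 1/(20392 + (167 + (14 - 12*9 + 6*9)²)) = 1/(20392 + (167 + (14 - 108 + 54)²)) = 1/(20392 + (167 + (-40)²)) = 1/(20392 + (167 + 1600)) = 1/(20392 + 1767) = 1/22159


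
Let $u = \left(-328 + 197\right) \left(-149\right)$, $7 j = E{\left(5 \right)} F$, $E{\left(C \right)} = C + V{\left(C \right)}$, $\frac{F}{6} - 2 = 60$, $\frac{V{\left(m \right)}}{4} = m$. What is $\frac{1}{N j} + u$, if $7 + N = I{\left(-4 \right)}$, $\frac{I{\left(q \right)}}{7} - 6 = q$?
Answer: $\frac{181526701}{9300} \approx 19519.0$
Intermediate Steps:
$I{\left(q \right)} = 42 + 7 q$
$N = 7$ ($N = -7 + \left(42 + 7 \left(-4\right)\right) = -7 + \left(42 - 28\right) = -7 + 14 = 7$)
$V{\left(m \right)} = 4 m$
$F = 372$ ($F = 12 + 6 \cdot 60 = 12 + 360 = 372$)
$E{\left(C \right)} = 5 C$ ($E{\left(C \right)} = C + 4 C = 5 C$)
$j = \frac{9300}{7}$ ($j = \frac{5 \cdot 5 \cdot 372}{7} = \frac{25 \cdot 372}{7} = \frac{1}{7} \cdot 9300 = \frac{9300}{7} \approx 1328.6$)
$u = 19519$ ($u = \left(-131\right) \left(-149\right) = 19519$)
$\frac{1}{N j} + u = \frac{1}{7 \cdot \frac{9300}{7}} + 19519 = \frac{1}{9300} + 19519 = \frac{181526701}{9300}$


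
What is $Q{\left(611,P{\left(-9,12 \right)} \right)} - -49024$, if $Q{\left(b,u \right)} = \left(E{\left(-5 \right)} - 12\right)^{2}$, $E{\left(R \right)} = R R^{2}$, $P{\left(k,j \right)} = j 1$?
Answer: $67793$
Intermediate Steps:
$P{\left(k,j \right)} = j$
$E{\left(R \right)} = R^{3}$
$Q{\left(b,u \right)} = 18769$ ($Q{\left(b,u \right)} = \left(\left(-5\right)^{3} - 12\right)^{2} = \left(-125 - 12\right)^{2} = \left(-137\right)^{2} = 18769$)
$Q{\left(611,P{\left(-9,12 \right)} \right)} - -49024 = 18769 - -49024 = 18769 + 49024 = 67793$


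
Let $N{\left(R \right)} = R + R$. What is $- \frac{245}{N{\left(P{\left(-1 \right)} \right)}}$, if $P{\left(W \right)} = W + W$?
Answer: $\frac{245}{4} \approx 61.25$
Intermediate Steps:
$P{\left(W \right)} = 2 W$
$N{\left(R \right)} = 2 R$
$- \frac{245}{N{\left(P{\left(-1 \right)} \right)}} = - \frac{245}{2 \cdot 2 \left(-1\right)} = - \frac{245}{2 \left(-2\right)} = - \frac{245}{-4} = \left(-245\right) \left(- \frac{1}{4}\right) = \frac{245}{4}$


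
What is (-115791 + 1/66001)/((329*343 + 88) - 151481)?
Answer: 3821160895/1272037273 ≈ 3.0040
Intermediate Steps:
(-115791 + 1/66001)/((329*343 + 88) - 151481) = (-115791 + 1/66001)/((112847 + 88) - 151481) = -7642321790/(66001*(112935 - 151481)) = -7642321790/66001/(-38546) = -7642321790/66001*(-1/38546) = 3821160895/1272037273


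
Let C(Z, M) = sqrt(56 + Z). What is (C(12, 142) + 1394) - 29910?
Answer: -28516 + 2*sqrt(17) ≈ -28508.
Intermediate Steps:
(C(12, 142) + 1394) - 29910 = (sqrt(56 + 12) + 1394) - 29910 = (sqrt(68) + 1394) - 29910 = (2*sqrt(17) + 1394) - 29910 = (1394 + 2*sqrt(17)) - 29910 = -28516 + 2*sqrt(17)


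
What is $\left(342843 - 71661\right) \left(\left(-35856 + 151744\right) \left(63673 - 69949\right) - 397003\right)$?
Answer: $-197341877897562$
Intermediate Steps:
$\left(342843 - 71661\right) \left(\left(-35856 + 151744\right) \left(63673 - 69949\right) - 397003\right) = 271182 \left(115888 \left(-6276\right) - 397003\right) = 271182 \left(-727313088 - 397003\right) = 271182 \left(-727710091\right) = -197341877897562$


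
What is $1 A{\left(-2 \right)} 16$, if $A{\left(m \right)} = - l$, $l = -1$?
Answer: $16$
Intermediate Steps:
$A{\left(m \right)} = 1$ ($A{\left(m \right)} = \left(-1\right) \left(-1\right) = 1$)
$1 A{\left(-2 \right)} 16 = 1 \cdot 1 \cdot 16 = 1 \cdot 16 = 16$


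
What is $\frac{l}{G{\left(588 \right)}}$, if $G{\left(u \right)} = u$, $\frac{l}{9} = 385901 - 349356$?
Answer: $\frac{109635}{196} \approx 559.36$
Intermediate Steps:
$l = 328905$ ($l = 9 \left(385901 - 349356\right) = 9 \cdot 36545 = 328905$)
$\frac{l}{G{\left(588 \right)}} = \frac{328905}{588} = 328905 \cdot \frac{1}{588} = \frac{109635}{196}$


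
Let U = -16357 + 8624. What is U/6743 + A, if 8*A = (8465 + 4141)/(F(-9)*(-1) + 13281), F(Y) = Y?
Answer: -11169247/10862360 ≈ -1.0283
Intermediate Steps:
U = -7733
A = 2101/17720 (A = ((8465 + 4141)/(-9*(-1) + 13281))/8 = (12606/(9 + 13281))/8 = (12606/13290)/8 = (12606*(1/13290))/8 = (1/8)*(2101/2215) = 2101/17720 ≈ 0.11857)
U/6743 + A = -7733/6743 + 2101/17720 = -7733*1/6743 + 2101/17720 = -703/613 + 2101/17720 = -11169247/10862360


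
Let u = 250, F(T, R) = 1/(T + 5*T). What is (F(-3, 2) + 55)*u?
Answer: 123625/9 ≈ 13736.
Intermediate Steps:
F(T, R) = 1/(6*T)
(F(-3, 2) + 55)*u = ((⅙)/(-3) + 55)*250 = ((⅙)*(-⅓) + 55)*250 = (-1/18 + 55)*250 = (989/18)*250 = 123625/9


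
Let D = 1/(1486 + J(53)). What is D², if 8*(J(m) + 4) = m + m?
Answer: 16/35772361 ≈ 4.4727e-7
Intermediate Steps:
J(m) = -4 + m/4 (J(m) = -4 + (m + m)/8 = -4 + (2*m)/8 = -4 + m/4)
D = 4/5981 (D = 1/(1486 + (-4 + (¼)*53)) = 1/(1486 + (-4 + 53/4)) = 1/(1486 + 37/4) = 1/(5981/4) = 4/5981 ≈ 0.00066878)
D² = (4/5981)² = 16/35772361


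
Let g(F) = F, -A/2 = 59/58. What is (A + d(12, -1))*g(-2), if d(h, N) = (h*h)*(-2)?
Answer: 16822/29 ≈ 580.07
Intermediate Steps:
A = -59/29 (A = -118/58 = -2*59/58 = -59/29 ≈ -2.0345)
d(h, N) = -2*h² (d(h, N) = h²*(-2) = -2*h²)
(A + d(12, -1))*g(-2) = (-59/29 - 2*12²)*(-2) = (-59/29 - 2*144)*(-2) = (-59/29 - 288)*(-2) = -8411/29*(-2) = 16822/29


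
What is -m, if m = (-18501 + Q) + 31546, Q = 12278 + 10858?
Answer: -36181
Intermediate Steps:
Q = 23136
m = 36181 (m = (-18501 + 23136) + 31546 = 4635 + 31546 = 36181)
-m = -1*36181 = -36181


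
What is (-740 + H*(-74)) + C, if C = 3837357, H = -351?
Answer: 3862591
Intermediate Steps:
(-740 + H*(-74)) + C = (-740 - 351*(-74)) + 3837357 = (-740 + 25974) + 3837357 = 25234 + 3837357 = 3862591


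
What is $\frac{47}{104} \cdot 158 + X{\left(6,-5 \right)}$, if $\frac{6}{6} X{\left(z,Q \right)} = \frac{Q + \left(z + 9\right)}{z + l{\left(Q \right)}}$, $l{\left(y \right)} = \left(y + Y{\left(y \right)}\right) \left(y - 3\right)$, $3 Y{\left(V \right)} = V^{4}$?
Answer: $\frac{694271}{9724} \approx 71.398$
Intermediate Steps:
$Y{\left(V \right)} = \frac{V^{4}}{3}$
$l{\left(y \right)} = \left(-3 + y\right) \left(y + \frac{y^{4}}{3}\right)$ ($l{\left(y \right)} = \left(y + \frac{y^{4}}{3}\right) \left(y - 3\right) = \left(y + \frac{y^{4}}{3}\right) \left(-3 + y\right) = \left(-3 + y\right) \left(y + \frac{y^{4}}{3}\right)$)
$X{\left(z,Q \right)} = \frac{9 + Q + z}{z + Q \left(-3 + Q - Q^{3} + \frac{Q^{4}}{3}\right)}$ ($X{\left(z,Q \right)} = \frac{Q + \left(z + 9\right)}{z + Q \left(-3 + Q - Q^{3} + \frac{Q^{4}}{3}\right)} = \frac{Q + \left(9 + z\right)}{z + Q \left(-3 + Q - Q^{3} + \frac{Q^{4}}{3}\right)} = \frac{9 + Q + z}{z + Q \left(-3 + Q - Q^{3} + \frac{Q^{4}}{3}\right)}$)
$\frac{47}{104} \cdot 158 + X{\left(6,-5 \right)} = \frac{47}{104} \cdot 158 + \frac{3 \left(9 - 5 + 6\right)}{\left(-5\right)^{5} - -45 - 3 \left(-5\right)^{4} + 3 \cdot 6 + 3 \left(-5\right)^{2}} = 47 \cdot \frac{1}{104} \cdot 158 + 3 \frac{1}{-3125 + 45 - 1875 + 18 + 3 \cdot 25} \cdot 10 = \frac{47}{104} \cdot 158 + 3 \frac{1}{-3125 + 45 - 1875 + 18 + 75} \cdot 10 = \frac{3713}{52} + 3 \frac{1}{-4862} \cdot 10 = \frac{3713}{52} + 3 \left(- \frac{1}{4862}\right) 10 = \frac{3713}{52} - \frac{15}{2431} = \frac{694271}{9724}$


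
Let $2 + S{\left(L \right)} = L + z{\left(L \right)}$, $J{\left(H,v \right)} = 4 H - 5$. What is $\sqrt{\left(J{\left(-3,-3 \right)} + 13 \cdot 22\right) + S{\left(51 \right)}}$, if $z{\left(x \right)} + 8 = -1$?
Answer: $\sqrt{309} \approx 17.578$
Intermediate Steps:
$J{\left(H,v \right)} = -5 + 4 H$
$z{\left(x \right)} = -9$ ($z{\left(x \right)} = -8 - 1 = -9$)
$S{\left(L \right)} = -11 + L$ ($S{\left(L \right)} = -2 + \left(L - 9\right) = -2 + \left(-9 + L\right) = -11 + L$)
$\sqrt{\left(J{\left(-3,-3 \right)} + 13 \cdot 22\right) + S{\left(51 \right)}} = \sqrt{\left(\left(-5 + 4 \left(-3\right)\right) + 13 \cdot 22\right) + \left(-11 + 51\right)} = \sqrt{\left(\left(-5 - 12\right) + 286\right) + 40} = \sqrt{\left(-17 + 286\right) + 40} = \sqrt{269 + 40} = \sqrt{309}$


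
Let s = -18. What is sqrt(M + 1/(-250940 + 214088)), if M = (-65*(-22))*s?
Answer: I*sqrt(8739179841453)/18426 ≈ 160.44*I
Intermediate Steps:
M = -25740 (M = -65*(-22)*(-18) = 1430*(-18) = -25740)
sqrt(M + 1/(-250940 + 214088)) = sqrt(-25740 + 1/(-250940 + 214088)) = sqrt(-25740 + 1/(-36852)) = sqrt(-25740 - 1/36852) = sqrt(-948570481/36852) = I*sqrt(8739179841453)/18426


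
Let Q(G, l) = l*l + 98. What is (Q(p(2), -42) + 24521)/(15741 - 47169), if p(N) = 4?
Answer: -26383/31428 ≈ -0.83947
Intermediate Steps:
Q(G, l) = 98 + l² (Q(G, l) = l² + 98 = 98 + l²)
(Q(p(2), -42) + 24521)/(15741 - 47169) = ((98 + (-42)²) + 24521)/(15741 - 47169) = ((98 + 1764) + 24521)/(-31428) = (1862 + 24521)*(-1/31428) = 26383*(-1/31428) = -26383/31428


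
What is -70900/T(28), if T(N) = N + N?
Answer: -17725/14 ≈ -1266.1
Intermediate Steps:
T(N) = 2*N
-70900/T(28) = -70900/(2*28) = -70900/56 = -70900*1/56 = -17725/14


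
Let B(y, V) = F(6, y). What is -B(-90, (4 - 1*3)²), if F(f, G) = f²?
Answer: -36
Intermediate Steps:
B(y, V) = 36 (B(y, V) = 6² = 36)
-B(-90, (4 - 1*3)²) = -1*36 = -36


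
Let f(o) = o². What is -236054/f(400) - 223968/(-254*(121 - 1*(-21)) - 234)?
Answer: 6816411923/1452080000 ≈ 4.6942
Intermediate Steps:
-236054/f(400) - 223968/(-254*(121 - 1*(-21)) - 234) = -236054/(400²) - 223968/(-254*(121 - 1*(-21)) - 234) = -236054/160000 - 223968/(-254*(121 + 21) - 234) = -236054*1/160000 - 223968/(-254*142 - 234) = -118027/80000 - 223968/(-36068 - 234) = -118027/80000 - 223968/(-36302) = -118027/80000 - 223968*(-1/36302) = -118027/80000 + 111984/18151 = 6816411923/1452080000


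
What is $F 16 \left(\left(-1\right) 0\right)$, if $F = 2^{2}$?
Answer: $0$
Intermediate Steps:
$F = 4$
$F 16 \left(\left(-1\right) 0\right) = 4 \cdot 16 \left(\left(-1\right) 0\right) = 64 \cdot 0 = 0$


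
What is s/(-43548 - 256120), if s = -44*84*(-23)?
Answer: -21252/74917 ≈ -0.28367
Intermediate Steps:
s = 85008 (s = -3696*(-23) = 85008)
s/(-43548 - 256120) = 85008/(-43548 - 256120) = 85008/(-299668) = 85008*(-1/299668) = -21252/74917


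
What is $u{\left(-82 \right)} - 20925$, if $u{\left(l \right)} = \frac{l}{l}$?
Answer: $-20924$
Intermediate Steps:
$u{\left(l \right)} = 1$
$u{\left(-82 \right)} - 20925 = 1 - 20925 = -20924$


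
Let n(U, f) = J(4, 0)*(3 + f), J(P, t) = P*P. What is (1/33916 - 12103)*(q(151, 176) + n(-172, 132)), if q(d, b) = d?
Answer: -948631636917/33916 ≈ -2.7970e+7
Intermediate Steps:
J(P, t) = P**2
n(U, f) = 48 + 16*f (n(U, f) = 4**2*(3 + f) = 16*(3 + f) = 48 + 16*f)
(1/33916 - 12103)*(q(151, 176) + n(-172, 132)) = (1/33916 - 12103)*(151 + (48 + 16*132)) = (1/33916 - 12103)*(151 + (48 + 2112)) = -410485347*(151 + 2160)/33916 = -410485347/33916*2311 = -948631636917/33916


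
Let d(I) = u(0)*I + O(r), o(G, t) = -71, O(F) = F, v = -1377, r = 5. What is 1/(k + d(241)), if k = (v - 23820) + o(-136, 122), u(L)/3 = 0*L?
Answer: -1/25263 ≈ -3.9584e-5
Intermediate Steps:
u(L) = 0 (u(L) = 3*(0*L) = 3*0 = 0)
d(I) = 5 (d(I) = 0*I + 5 = 0 + 5 = 5)
k = -25268 (k = (-1377 - 23820) - 71 = -25197 - 71 = -25268)
1/(k + d(241)) = 1/(-25268 + 5) = 1/(-25263) = -1/25263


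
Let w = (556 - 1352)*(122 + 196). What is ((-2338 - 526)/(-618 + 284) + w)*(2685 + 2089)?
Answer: -201801486656/167 ≈ -1.2084e+9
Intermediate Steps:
w = -253128 (w = -796*318 = -253128)
((-2338 - 526)/(-618 + 284) + w)*(2685 + 2089) = ((-2338 - 526)/(-618 + 284) - 253128)*(2685 + 2089) = (-2864/(-334) - 253128)*4774 = (-2864*(-1/334) - 253128)*4774 = (1432/167 - 253128)*4774 = -42270944/167*4774 = -201801486656/167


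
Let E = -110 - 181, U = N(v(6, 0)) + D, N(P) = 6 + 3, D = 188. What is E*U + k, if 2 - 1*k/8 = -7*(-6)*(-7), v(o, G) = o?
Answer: -54959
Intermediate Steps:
N(P) = 9
U = 197 (U = 9 + 188 = 197)
k = 2368 (k = 16 - 8*(-7*(-6))*(-7) = 16 - 336*(-7) = 16 - 8*(-294) = 16 + 2352 = 2368)
E = -291
E*U + k = -291*197 + 2368 = -57327 + 2368 = -54959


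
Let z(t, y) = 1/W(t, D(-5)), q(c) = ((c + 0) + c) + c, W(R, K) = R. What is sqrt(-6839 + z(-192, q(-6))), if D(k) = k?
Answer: I*sqrt(3939267)/24 ≈ 82.698*I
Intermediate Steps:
q(c) = 3*c (q(c) = (c + c) + c = 2*c + c = 3*c)
z(t, y) = 1/t
sqrt(-6839 + z(-192, q(-6))) = sqrt(-6839 + 1/(-192)) = sqrt(-6839 - 1/192) = sqrt(-1313089/192) = I*sqrt(3939267)/24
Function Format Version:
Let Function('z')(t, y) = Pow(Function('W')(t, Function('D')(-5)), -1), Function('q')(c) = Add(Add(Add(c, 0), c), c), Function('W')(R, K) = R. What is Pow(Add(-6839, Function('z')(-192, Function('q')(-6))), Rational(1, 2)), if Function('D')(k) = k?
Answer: Mul(Rational(1, 24), I, Pow(3939267, Rational(1, 2))) ≈ Mul(82.698, I)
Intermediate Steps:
Function('q')(c) = Mul(3, c) (Function('q')(c) = Add(Add(c, c), c) = Add(Mul(2, c), c) = Mul(3, c))
Function('z')(t, y) = Pow(t, -1)
Pow(Add(-6839, Function('z')(-192, Function('q')(-6))), Rational(1, 2)) = Pow(Add(-6839, Pow(-192, -1)), Rational(1, 2)) = Pow(Add(-6839, Rational(-1, 192)), Rational(1, 2)) = Pow(Rational(-1313089, 192), Rational(1, 2)) = Mul(Rational(1, 24), I, Pow(3939267, Rational(1, 2)))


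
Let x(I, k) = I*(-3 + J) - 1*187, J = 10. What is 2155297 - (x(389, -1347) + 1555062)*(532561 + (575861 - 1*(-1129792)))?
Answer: -3486235494675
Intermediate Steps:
x(I, k) = -187 + 7*I (x(I, k) = I*(-3 + 10) - 1*187 = I*7 - 187 = 7*I - 187 = -187 + 7*I)
2155297 - (x(389, -1347) + 1555062)*(532561 + (575861 - 1*(-1129792))) = 2155297 - ((-187 + 7*389) + 1555062)*(532561 + (575861 - 1*(-1129792))) = 2155297 - ((-187 + 2723) + 1555062)*(532561 + (575861 + 1129792)) = 2155297 - (2536 + 1555062)*(532561 + 1705653) = 2155297 - 1557598*2238214 = 2155297 - 1*3486237649972 = 2155297 - 3486237649972 = -3486235494675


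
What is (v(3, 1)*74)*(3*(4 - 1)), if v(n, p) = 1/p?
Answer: 666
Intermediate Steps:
(v(3, 1)*74)*(3*(4 - 1)) = (74/1)*(3*(4 - 1)) = (1*74)*(3*3) = 74*9 = 666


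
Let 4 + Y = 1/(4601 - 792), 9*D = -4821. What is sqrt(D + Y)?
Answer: 4*I*sqrt(4404228621)/11427 ≈ 23.231*I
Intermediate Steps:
D = -1607/3 (D = (1/9)*(-4821) = -1607/3 ≈ -535.67)
Y = -15235/3809 (Y = -4 + 1/(4601 - 792) = -4 + 1/3809 = -15235/3809 ≈ -3.9997)
sqrt(D + Y) = sqrt(-1607/3 - 15235/3809) = sqrt(-6166768/11427) = 4*I*sqrt(4404228621)/11427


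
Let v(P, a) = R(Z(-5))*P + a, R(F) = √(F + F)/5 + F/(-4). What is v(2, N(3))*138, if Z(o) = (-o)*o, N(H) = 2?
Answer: 2001 + 276*I*√2 ≈ 2001.0 + 390.32*I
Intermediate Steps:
Z(o) = -o²
R(F) = -F/4 + √2*√F/5 (R(F) = √(2*F)*(⅕) + F*(-¼) = (√2*√F)*(⅕) - F/4 = √2*√F/5 - F/4 = -F/4 + √2*√F/5)
v(P, a) = a + P*(25/4 + I*√2) (v(P, a) = (-(-1)*(-5)²/4 + √2*√(-1*(-5)²)/5)*P + a = (-(-1)*25/4 + √2*√(-1*25)/5)*P + a = (-¼*(-25) + √2*√(-25)/5)*P + a = (25/4 + √2*(5*I)/5)*P + a = (25/4 + I*√2)*P + a = P*(25/4 + I*√2) + a = a + P*(25/4 + I*√2))
v(2, N(3))*138 = (2 + (25/4)*2 + I*2*√2)*138 = (2 + 25/2 + 2*I*√2)*138 = (29/2 + 2*I*√2)*138 = 2001 + 276*I*√2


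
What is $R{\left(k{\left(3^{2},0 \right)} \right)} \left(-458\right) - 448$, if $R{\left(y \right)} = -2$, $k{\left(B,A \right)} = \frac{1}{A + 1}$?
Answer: $468$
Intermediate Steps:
$k{\left(B,A \right)} = \frac{1}{1 + A}$
$R{\left(k{\left(3^{2},0 \right)} \right)} \left(-458\right) - 448 = \left(-2\right) \left(-458\right) - 448 = 916 - 448 = 468$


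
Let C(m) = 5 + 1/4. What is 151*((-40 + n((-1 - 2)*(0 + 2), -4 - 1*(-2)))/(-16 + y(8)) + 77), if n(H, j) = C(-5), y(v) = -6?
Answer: 1044165/88 ≈ 11866.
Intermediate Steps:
C(m) = 21/4 (C(m) = 5 + ¼ = 21/4)
n(H, j) = 21/4
151*((-40 + n((-1 - 2)*(0 + 2), -4 - 1*(-2)))/(-16 + y(8)) + 77) = 151*((-40 + 21/4)/(-16 - 6) + 77) = 151*(-139/4/(-22) + 77) = 151*(-139/4*(-1/22) + 77) = 151*(139/88 + 77) = 151*(6915/88) = 1044165/88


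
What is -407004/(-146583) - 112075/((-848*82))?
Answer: 14909906623/3397598496 ≈ 4.3884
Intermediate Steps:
-407004/(-146583) - 112075/((-848*82)) = -407004*(-1/146583) - 112075/(-69536) = 135668/48861 - 112075*(-1/69536) = 135668/48861 + 112075/69536 = 14909906623/3397598496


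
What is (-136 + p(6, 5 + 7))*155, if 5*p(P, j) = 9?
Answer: -20801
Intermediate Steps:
p(P, j) = 9/5 (p(P, j) = (1/5)*9 = 9/5)
(-136 + p(6, 5 + 7))*155 = (-136 + 9/5)*155 = -671/5*155 = -20801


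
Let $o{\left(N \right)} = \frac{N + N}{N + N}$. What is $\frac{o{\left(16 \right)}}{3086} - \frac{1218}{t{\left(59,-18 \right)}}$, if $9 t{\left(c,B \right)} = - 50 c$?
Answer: $\frac{16915841}{4551850} \approx 3.7163$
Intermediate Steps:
$o{\left(N \right)} = 1$ ($o{\left(N \right)} = \frac{2 N}{2 N} = 2 N \frac{1}{2 N} = 1$)
$t{\left(c,B \right)} = - \frac{50 c}{9}$ ($t{\left(c,B \right)} = \frac{\left(-50\right) c}{9} = - \frac{50 c}{9}$)
$\frac{o{\left(16 \right)}}{3086} - \frac{1218}{t{\left(59,-18 \right)}} = 1 \cdot \frac{1}{3086} - \frac{1218}{\left(- \frac{50}{9}\right) 59} = 1 \cdot \frac{1}{3086} - \frac{1218}{- \frac{2950}{9}} = \frac{1}{3086} - - \frac{5481}{1475} = \frac{1}{3086} + \frac{5481}{1475} = \frac{16915841}{4551850}$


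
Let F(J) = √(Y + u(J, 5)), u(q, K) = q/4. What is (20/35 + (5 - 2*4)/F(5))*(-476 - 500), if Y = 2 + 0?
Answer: -3904/7 + 5856*√13/13 ≈ 1066.4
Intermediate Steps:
u(q, K) = q/4 (u(q, K) = q*(¼) = q/4)
Y = 2
F(J) = √(2 + J/4)
(20/35 + (5 - 2*4)/F(5))*(-476 - 500) = (20/35 + (5 - 2*4)/((√(8 + 5)/2)))*(-476 - 500) = (20*(1/35) + (5 - 8)/((√13/2)))*(-976) = (4/7 - 6*√13/13)*(-976) = -3904/7 + 5856*√13/13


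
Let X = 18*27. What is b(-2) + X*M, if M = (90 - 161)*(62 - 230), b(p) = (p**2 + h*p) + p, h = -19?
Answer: 5797048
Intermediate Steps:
b(p) = p**2 - 18*p (b(p) = (p**2 - 19*p) + p = p**2 - 18*p)
X = 486
M = 11928 (M = -71*(-168) = 11928)
b(-2) + X*M = -2*(-18 - 2) + 486*11928 = -2*(-20) + 5797008 = 40 + 5797008 = 5797048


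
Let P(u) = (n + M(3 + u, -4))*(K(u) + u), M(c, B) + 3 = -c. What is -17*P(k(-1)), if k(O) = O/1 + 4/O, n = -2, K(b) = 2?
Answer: -153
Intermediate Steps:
M(c, B) = -3 - c
k(O) = O + 4/O (k(O) = O*1 + 4/O = O + 4/O)
P(u) = (-8 - u)*(2 + u) (P(u) = (-2 + (-3 - (3 + u)))*(2 + u) = (-2 + (-3 + (-3 - u)))*(2 + u) = (-2 + (-6 - u))*(2 + u) = (-8 - u)*(2 + u))
-17*P(k(-1)) = -17*(-16 - (-1 + 4/(-1))² - 10*(-1 + 4/(-1))) = -17*(-16 - (-1 + 4*(-1))² - 10*(-1 + 4*(-1))) = -17*(-16 - (-1 - 4)² - 10*(-1 - 4)) = -17*(-16 - 1*(-5)² - 10*(-5)) = -17*(-16 - 1*25 + 50) = -17*(-16 - 25 + 50) = -17*9 = -153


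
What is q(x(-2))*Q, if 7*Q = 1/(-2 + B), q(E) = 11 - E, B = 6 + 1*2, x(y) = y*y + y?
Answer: 3/14 ≈ 0.21429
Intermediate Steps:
x(y) = y + y**2 (x(y) = y**2 + y = y + y**2)
B = 8 (B = 6 + 2 = 8)
Q = 1/42 (Q = 1/(7*(-2 + 8)) = (1/7)/6 = (1/7)*(1/6) = 1/42 ≈ 0.023810)
q(x(-2))*Q = (11 - (-2)*(1 - 2))*(1/42) = (11 - (-2)*(-1))*(1/42) = (11 - 1*2)*(1/42) = (11 - 2)*(1/42) = 9*(1/42) = 3/14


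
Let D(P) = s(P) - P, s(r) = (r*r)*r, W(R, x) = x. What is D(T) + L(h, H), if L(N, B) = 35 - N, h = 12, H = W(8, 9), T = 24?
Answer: 13823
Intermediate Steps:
H = 9
s(r) = r³ (s(r) = r²*r = r³)
D(P) = P³ - P
D(T) + L(h, H) = (24³ - 1*24) + (35 - 1*12) = (13824 - 24) + (35 - 12) = 13800 + 23 = 13823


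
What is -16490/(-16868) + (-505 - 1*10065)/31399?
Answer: 169737375/264819166 ≈ 0.64096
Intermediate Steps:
-16490/(-16868) + (-505 - 1*10065)/31399 = -16490*(-1/16868) + (-505 - 10065)*(1/31399) = 8245/8434 - 10570*1/31399 = 8245/8434 - 10570/31399 = 169737375/264819166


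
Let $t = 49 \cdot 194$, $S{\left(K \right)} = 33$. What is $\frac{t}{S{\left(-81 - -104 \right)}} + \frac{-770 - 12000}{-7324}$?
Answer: $\frac{35021677}{120846} \approx 289.8$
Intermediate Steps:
$t = 9506$
$\frac{t}{S{\left(-81 - -104 \right)}} + \frac{-770 - 12000}{-7324} = \frac{9506}{33} + \frac{-770 - 12000}{-7324} = 9506 \cdot \frac{1}{33} - - \frac{6385}{3662} = \frac{9506}{33} + \frac{6385}{3662} = \frac{35021677}{120846}$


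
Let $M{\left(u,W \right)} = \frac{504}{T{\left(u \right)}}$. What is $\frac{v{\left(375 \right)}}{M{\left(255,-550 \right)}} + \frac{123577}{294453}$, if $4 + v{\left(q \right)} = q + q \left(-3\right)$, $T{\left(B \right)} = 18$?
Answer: $- \frac{109278703}{4122342} \approx -26.509$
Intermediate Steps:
$v{\left(q \right)} = -4 - 2 q$ ($v{\left(q \right)} = -4 + \left(q + q \left(-3\right)\right) = -4 + \left(q - 3 q\right) = -4 - 2 q$)
$M{\left(u,W \right)} = 28$ ($M{\left(u,W \right)} = \frac{504}{18} = 504 \cdot \frac{1}{18} = 28$)
$\frac{v{\left(375 \right)}}{M{\left(255,-550 \right)}} + \frac{123577}{294453} = \frac{-4 - 750}{28} + \frac{123577}{294453} = \left(-4 - 750\right) \frac{1}{28} + 123577 \cdot \frac{1}{294453} = \left(-754\right) \frac{1}{28} + \frac{123577}{294453} = - \frac{377}{14} + \frac{123577}{294453} = - \frac{109278703}{4122342}$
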